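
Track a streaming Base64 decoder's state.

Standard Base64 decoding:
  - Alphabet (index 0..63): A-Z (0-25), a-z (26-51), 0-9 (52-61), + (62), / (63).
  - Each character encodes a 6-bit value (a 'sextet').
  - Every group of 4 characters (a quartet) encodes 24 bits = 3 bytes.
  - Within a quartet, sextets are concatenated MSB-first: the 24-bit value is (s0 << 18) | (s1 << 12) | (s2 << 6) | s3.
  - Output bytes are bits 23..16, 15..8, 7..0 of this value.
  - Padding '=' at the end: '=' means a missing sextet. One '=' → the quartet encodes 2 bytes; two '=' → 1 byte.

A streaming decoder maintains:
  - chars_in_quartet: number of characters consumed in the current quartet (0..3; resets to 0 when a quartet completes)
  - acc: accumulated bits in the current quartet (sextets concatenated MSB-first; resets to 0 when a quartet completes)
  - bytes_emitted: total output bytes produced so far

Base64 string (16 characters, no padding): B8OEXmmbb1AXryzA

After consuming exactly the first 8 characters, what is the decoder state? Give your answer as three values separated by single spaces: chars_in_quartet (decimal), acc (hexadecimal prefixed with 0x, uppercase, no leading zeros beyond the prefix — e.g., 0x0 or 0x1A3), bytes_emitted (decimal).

After char 0 ('B'=1): chars_in_quartet=1 acc=0x1 bytes_emitted=0
After char 1 ('8'=60): chars_in_quartet=2 acc=0x7C bytes_emitted=0
After char 2 ('O'=14): chars_in_quartet=3 acc=0x1F0E bytes_emitted=0
After char 3 ('E'=4): chars_in_quartet=4 acc=0x7C384 -> emit 07 C3 84, reset; bytes_emitted=3
After char 4 ('X'=23): chars_in_quartet=1 acc=0x17 bytes_emitted=3
After char 5 ('m'=38): chars_in_quartet=2 acc=0x5E6 bytes_emitted=3
After char 6 ('m'=38): chars_in_quartet=3 acc=0x179A6 bytes_emitted=3
After char 7 ('b'=27): chars_in_quartet=4 acc=0x5E699B -> emit 5E 69 9B, reset; bytes_emitted=6

Answer: 0 0x0 6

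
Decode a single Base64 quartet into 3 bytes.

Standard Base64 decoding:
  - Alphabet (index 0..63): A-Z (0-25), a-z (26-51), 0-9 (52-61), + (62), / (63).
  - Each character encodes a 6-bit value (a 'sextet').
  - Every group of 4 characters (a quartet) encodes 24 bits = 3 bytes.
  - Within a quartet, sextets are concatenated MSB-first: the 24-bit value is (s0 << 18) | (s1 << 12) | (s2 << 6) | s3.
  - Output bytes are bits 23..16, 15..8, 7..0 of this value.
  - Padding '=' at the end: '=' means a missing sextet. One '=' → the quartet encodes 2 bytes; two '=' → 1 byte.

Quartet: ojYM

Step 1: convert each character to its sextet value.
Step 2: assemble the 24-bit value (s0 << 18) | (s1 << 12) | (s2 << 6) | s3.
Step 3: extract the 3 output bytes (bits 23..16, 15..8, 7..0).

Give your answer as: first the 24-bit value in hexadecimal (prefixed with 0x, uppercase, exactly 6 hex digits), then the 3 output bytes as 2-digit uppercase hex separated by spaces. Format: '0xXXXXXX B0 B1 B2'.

Sextets: o=40, j=35, Y=24, M=12
24-bit: (40<<18) | (35<<12) | (24<<6) | 12
      = 0xA00000 | 0x023000 | 0x000600 | 0x00000C
      = 0xA2360C
Bytes: (v>>16)&0xFF=A2, (v>>8)&0xFF=36, v&0xFF=0C

Answer: 0xA2360C A2 36 0C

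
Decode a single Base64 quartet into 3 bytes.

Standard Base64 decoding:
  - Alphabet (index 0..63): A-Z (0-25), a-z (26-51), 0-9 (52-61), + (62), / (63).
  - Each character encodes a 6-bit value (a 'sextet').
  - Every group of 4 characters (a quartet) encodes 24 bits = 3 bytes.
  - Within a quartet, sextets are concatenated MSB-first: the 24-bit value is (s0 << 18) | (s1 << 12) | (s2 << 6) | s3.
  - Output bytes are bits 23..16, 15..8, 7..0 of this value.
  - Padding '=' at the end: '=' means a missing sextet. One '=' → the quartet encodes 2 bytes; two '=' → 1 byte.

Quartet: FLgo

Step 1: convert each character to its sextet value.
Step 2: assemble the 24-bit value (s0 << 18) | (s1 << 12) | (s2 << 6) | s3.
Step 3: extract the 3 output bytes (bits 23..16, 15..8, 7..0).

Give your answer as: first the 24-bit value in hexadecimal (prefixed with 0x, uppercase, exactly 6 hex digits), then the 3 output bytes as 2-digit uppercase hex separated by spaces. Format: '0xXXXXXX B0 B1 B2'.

Answer: 0x14B828 14 B8 28

Derivation:
Sextets: F=5, L=11, g=32, o=40
24-bit: (5<<18) | (11<<12) | (32<<6) | 40
      = 0x140000 | 0x00B000 | 0x000800 | 0x000028
      = 0x14B828
Bytes: (v>>16)&0xFF=14, (v>>8)&0xFF=B8, v&0xFF=28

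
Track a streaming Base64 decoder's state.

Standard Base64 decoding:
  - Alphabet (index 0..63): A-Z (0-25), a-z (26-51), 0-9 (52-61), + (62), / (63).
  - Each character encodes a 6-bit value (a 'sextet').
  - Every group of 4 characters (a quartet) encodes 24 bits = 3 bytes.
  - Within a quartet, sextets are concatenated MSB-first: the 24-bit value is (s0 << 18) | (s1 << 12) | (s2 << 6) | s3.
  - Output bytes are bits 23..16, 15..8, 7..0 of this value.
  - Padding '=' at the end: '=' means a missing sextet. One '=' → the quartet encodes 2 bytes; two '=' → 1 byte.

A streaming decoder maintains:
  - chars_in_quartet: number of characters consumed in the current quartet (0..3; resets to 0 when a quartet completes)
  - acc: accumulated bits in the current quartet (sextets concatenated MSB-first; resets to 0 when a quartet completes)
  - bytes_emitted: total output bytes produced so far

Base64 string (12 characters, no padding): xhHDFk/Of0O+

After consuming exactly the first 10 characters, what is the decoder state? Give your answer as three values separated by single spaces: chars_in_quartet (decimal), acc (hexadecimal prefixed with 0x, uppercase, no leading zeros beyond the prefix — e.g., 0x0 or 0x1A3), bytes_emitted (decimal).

Answer: 2 0x7F4 6

Derivation:
After char 0 ('x'=49): chars_in_quartet=1 acc=0x31 bytes_emitted=0
After char 1 ('h'=33): chars_in_quartet=2 acc=0xC61 bytes_emitted=0
After char 2 ('H'=7): chars_in_quartet=3 acc=0x31847 bytes_emitted=0
After char 3 ('D'=3): chars_in_quartet=4 acc=0xC611C3 -> emit C6 11 C3, reset; bytes_emitted=3
After char 4 ('F'=5): chars_in_quartet=1 acc=0x5 bytes_emitted=3
After char 5 ('k'=36): chars_in_quartet=2 acc=0x164 bytes_emitted=3
After char 6 ('/'=63): chars_in_quartet=3 acc=0x593F bytes_emitted=3
After char 7 ('O'=14): chars_in_quartet=4 acc=0x164FCE -> emit 16 4F CE, reset; bytes_emitted=6
After char 8 ('f'=31): chars_in_quartet=1 acc=0x1F bytes_emitted=6
After char 9 ('0'=52): chars_in_quartet=2 acc=0x7F4 bytes_emitted=6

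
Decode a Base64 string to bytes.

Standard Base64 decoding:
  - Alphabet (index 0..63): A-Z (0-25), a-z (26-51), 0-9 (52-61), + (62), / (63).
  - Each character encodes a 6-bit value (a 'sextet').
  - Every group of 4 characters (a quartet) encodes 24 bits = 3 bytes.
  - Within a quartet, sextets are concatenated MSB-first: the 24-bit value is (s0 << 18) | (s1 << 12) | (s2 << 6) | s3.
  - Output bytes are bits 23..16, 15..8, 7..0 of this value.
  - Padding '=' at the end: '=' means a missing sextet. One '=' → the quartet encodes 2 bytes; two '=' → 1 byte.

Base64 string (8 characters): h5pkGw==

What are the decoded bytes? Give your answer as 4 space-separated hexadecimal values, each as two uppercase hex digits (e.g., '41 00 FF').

After char 0 ('h'=33): chars_in_quartet=1 acc=0x21 bytes_emitted=0
After char 1 ('5'=57): chars_in_quartet=2 acc=0x879 bytes_emitted=0
After char 2 ('p'=41): chars_in_quartet=3 acc=0x21E69 bytes_emitted=0
After char 3 ('k'=36): chars_in_quartet=4 acc=0x879A64 -> emit 87 9A 64, reset; bytes_emitted=3
After char 4 ('G'=6): chars_in_quartet=1 acc=0x6 bytes_emitted=3
After char 5 ('w'=48): chars_in_quartet=2 acc=0x1B0 bytes_emitted=3
Padding '==': partial quartet acc=0x1B0 -> emit 1B; bytes_emitted=4

Answer: 87 9A 64 1B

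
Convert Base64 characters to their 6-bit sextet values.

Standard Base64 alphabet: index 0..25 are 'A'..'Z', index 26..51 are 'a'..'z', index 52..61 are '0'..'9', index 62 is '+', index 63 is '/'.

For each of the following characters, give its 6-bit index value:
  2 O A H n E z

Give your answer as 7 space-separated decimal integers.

Answer: 54 14 0 7 39 4 51

Derivation:
'2': 0..9 range, 52 + ord('2') − ord('0') = 54
'O': A..Z range, ord('O') − ord('A') = 14
'A': A..Z range, ord('A') − ord('A') = 0
'H': A..Z range, ord('H') − ord('A') = 7
'n': a..z range, 26 + ord('n') − ord('a') = 39
'E': A..Z range, ord('E') − ord('A') = 4
'z': a..z range, 26 + ord('z') − ord('a') = 51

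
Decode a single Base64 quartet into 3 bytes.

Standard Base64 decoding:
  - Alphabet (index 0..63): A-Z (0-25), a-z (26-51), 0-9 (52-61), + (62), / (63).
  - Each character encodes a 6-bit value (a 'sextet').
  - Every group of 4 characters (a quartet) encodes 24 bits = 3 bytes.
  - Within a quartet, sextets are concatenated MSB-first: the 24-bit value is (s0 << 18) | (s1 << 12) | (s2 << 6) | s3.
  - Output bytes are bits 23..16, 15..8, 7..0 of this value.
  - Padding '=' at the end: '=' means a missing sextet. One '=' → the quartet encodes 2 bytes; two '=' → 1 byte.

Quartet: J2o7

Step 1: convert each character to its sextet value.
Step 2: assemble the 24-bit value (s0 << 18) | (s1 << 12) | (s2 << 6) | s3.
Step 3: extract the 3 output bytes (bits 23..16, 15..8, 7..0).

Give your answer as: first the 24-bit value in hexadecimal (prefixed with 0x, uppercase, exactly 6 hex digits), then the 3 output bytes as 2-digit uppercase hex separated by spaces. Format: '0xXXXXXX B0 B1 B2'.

Sextets: J=9, 2=54, o=40, 7=59
24-bit: (9<<18) | (54<<12) | (40<<6) | 59
      = 0x240000 | 0x036000 | 0x000A00 | 0x00003B
      = 0x276A3B
Bytes: (v>>16)&0xFF=27, (v>>8)&0xFF=6A, v&0xFF=3B

Answer: 0x276A3B 27 6A 3B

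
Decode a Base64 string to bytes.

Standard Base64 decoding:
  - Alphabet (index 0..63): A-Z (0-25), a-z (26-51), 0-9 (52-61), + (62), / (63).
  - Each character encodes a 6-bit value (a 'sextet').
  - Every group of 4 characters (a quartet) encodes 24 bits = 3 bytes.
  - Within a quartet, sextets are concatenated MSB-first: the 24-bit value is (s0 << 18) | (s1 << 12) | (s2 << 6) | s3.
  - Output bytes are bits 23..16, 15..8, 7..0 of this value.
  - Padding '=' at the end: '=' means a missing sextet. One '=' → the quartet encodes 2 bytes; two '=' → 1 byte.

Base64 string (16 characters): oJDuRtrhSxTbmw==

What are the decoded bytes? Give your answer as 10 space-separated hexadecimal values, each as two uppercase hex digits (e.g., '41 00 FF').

Answer: A0 90 EE 46 DA E1 4B 14 DB 9B

Derivation:
After char 0 ('o'=40): chars_in_quartet=1 acc=0x28 bytes_emitted=0
After char 1 ('J'=9): chars_in_quartet=2 acc=0xA09 bytes_emitted=0
After char 2 ('D'=3): chars_in_quartet=3 acc=0x28243 bytes_emitted=0
After char 3 ('u'=46): chars_in_quartet=4 acc=0xA090EE -> emit A0 90 EE, reset; bytes_emitted=3
After char 4 ('R'=17): chars_in_quartet=1 acc=0x11 bytes_emitted=3
After char 5 ('t'=45): chars_in_quartet=2 acc=0x46D bytes_emitted=3
After char 6 ('r'=43): chars_in_quartet=3 acc=0x11B6B bytes_emitted=3
After char 7 ('h'=33): chars_in_quartet=4 acc=0x46DAE1 -> emit 46 DA E1, reset; bytes_emitted=6
After char 8 ('S'=18): chars_in_quartet=1 acc=0x12 bytes_emitted=6
After char 9 ('x'=49): chars_in_quartet=2 acc=0x4B1 bytes_emitted=6
After char 10 ('T'=19): chars_in_quartet=3 acc=0x12C53 bytes_emitted=6
After char 11 ('b'=27): chars_in_quartet=4 acc=0x4B14DB -> emit 4B 14 DB, reset; bytes_emitted=9
After char 12 ('m'=38): chars_in_quartet=1 acc=0x26 bytes_emitted=9
After char 13 ('w'=48): chars_in_quartet=2 acc=0x9B0 bytes_emitted=9
Padding '==': partial quartet acc=0x9B0 -> emit 9B; bytes_emitted=10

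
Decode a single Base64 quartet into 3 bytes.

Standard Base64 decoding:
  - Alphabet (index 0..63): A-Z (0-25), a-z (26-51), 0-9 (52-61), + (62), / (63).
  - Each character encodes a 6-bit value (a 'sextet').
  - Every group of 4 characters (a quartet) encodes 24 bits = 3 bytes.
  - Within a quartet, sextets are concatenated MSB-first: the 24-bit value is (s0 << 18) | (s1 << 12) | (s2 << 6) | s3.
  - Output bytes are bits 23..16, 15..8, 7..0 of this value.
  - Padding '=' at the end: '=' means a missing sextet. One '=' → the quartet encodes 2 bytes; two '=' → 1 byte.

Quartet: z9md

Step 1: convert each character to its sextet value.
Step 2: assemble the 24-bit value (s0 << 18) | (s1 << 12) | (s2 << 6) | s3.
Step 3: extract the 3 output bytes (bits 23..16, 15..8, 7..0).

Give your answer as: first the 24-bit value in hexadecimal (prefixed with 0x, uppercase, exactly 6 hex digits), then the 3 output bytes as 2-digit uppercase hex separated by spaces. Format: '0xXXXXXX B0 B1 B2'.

Sextets: z=51, 9=61, m=38, d=29
24-bit: (51<<18) | (61<<12) | (38<<6) | 29
      = 0xCC0000 | 0x03D000 | 0x000980 | 0x00001D
      = 0xCFD99D
Bytes: (v>>16)&0xFF=CF, (v>>8)&0xFF=D9, v&0xFF=9D

Answer: 0xCFD99D CF D9 9D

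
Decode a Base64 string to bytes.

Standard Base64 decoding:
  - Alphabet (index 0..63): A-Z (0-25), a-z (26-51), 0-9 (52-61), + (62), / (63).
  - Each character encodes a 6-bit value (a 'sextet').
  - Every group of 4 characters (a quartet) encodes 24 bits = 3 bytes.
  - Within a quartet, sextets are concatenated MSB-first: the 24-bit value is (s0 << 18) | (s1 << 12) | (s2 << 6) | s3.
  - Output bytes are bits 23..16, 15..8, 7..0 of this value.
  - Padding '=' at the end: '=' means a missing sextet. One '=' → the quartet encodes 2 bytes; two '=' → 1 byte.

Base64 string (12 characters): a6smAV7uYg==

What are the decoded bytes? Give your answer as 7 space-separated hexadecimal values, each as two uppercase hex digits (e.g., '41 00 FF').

Answer: 6B AB 26 01 5E EE 62

Derivation:
After char 0 ('a'=26): chars_in_quartet=1 acc=0x1A bytes_emitted=0
After char 1 ('6'=58): chars_in_quartet=2 acc=0x6BA bytes_emitted=0
After char 2 ('s'=44): chars_in_quartet=3 acc=0x1AEAC bytes_emitted=0
After char 3 ('m'=38): chars_in_quartet=4 acc=0x6BAB26 -> emit 6B AB 26, reset; bytes_emitted=3
After char 4 ('A'=0): chars_in_quartet=1 acc=0x0 bytes_emitted=3
After char 5 ('V'=21): chars_in_quartet=2 acc=0x15 bytes_emitted=3
After char 6 ('7'=59): chars_in_quartet=3 acc=0x57B bytes_emitted=3
After char 7 ('u'=46): chars_in_quartet=4 acc=0x15EEE -> emit 01 5E EE, reset; bytes_emitted=6
After char 8 ('Y'=24): chars_in_quartet=1 acc=0x18 bytes_emitted=6
After char 9 ('g'=32): chars_in_quartet=2 acc=0x620 bytes_emitted=6
Padding '==': partial quartet acc=0x620 -> emit 62; bytes_emitted=7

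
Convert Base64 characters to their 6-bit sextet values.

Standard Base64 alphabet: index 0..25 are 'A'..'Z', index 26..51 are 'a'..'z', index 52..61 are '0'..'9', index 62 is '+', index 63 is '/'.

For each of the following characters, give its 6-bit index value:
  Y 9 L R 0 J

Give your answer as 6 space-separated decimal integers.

Answer: 24 61 11 17 52 9

Derivation:
'Y': A..Z range, ord('Y') − ord('A') = 24
'9': 0..9 range, 52 + ord('9') − ord('0') = 61
'L': A..Z range, ord('L') − ord('A') = 11
'R': A..Z range, ord('R') − ord('A') = 17
'0': 0..9 range, 52 + ord('0') − ord('0') = 52
'J': A..Z range, ord('J') − ord('A') = 9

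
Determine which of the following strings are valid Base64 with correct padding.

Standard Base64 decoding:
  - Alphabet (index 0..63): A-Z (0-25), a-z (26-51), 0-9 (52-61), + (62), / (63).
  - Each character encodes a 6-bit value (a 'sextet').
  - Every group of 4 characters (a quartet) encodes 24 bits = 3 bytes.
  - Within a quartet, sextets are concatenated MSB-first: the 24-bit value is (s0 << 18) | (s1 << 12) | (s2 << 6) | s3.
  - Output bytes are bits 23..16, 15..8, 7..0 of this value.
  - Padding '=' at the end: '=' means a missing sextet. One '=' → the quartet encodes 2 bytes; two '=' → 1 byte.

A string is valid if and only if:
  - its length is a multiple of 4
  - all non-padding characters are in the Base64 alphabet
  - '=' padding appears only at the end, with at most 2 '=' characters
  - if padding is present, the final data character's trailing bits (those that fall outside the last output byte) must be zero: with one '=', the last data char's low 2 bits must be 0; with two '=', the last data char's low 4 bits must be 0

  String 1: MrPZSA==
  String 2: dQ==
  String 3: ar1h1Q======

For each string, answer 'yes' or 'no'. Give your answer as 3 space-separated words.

String 1: 'MrPZSA==' → valid
String 2: 'dQ==' → valid
String 3: 'ar1h1Q======' → invalid (6 pad chars (max 2))

Answer: yes yes no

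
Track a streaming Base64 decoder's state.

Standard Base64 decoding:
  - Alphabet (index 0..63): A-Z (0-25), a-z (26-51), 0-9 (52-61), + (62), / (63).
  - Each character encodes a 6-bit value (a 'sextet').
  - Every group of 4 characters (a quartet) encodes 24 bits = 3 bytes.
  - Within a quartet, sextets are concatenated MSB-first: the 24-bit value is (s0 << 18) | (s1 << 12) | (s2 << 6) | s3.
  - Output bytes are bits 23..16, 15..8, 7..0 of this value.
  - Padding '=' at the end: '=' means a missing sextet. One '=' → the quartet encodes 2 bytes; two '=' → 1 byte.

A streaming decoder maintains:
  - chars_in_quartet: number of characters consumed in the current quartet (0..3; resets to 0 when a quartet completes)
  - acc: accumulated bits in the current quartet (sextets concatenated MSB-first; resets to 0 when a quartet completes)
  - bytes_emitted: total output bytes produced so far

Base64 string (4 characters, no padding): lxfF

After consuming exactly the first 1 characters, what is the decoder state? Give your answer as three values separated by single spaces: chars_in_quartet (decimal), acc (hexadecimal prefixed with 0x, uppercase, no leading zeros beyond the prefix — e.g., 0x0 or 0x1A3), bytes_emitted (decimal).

After char 0 ('l'=37): chars_in_quartet=1 acc=0x25 bytes_emitted=0

Answer: 1 0x25 0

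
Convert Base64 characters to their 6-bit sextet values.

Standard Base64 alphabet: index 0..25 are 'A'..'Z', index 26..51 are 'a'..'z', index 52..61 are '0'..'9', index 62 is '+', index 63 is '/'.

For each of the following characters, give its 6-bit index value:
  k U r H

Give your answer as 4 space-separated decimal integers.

'k': a..z range, 26 + ord('k') − ord('a') = 36
'U': A..Z range, ord('U') − ord('A') = 20
'r': a..z range, 26 + ord('r') − ord('a') = 43
'H': A..Z range, ord('H') − ord('A') = 7

Answer: 36 20 43 7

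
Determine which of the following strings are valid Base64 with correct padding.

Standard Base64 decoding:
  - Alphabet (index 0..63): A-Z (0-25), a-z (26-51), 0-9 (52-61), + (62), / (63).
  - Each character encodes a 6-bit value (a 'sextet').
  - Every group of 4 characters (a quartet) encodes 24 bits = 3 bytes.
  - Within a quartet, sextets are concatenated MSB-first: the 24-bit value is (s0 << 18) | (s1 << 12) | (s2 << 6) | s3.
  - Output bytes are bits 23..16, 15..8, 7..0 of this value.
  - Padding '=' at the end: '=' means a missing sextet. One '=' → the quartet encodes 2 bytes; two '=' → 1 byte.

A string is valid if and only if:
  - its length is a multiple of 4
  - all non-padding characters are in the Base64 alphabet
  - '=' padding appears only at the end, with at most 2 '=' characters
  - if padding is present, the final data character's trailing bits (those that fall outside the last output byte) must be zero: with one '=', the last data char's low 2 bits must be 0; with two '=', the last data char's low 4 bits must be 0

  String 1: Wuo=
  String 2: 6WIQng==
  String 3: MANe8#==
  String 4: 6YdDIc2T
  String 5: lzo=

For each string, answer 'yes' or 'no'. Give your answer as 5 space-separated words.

String 1: 'Wuo=' → valid
String 2: '6WIQng==' → valid
String 3: 'MANe8#==' → invalid (bad char(s): ['#'])
String 4: '6YdDIc2T' → valid
String 5: 'lzo=' → valid

Answer: yes yes no yes yes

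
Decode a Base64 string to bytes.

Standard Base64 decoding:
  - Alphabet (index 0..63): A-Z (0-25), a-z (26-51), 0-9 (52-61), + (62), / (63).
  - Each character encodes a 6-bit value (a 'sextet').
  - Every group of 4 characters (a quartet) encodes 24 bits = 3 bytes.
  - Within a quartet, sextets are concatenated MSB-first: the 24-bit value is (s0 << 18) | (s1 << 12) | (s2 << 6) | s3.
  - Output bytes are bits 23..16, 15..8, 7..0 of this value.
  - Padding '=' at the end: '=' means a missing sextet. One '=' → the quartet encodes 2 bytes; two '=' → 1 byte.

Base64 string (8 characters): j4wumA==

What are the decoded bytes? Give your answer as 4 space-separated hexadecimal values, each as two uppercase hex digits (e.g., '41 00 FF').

Answer: 8F 8C 2E 98

Derivation:
After char 0 ('j'=35): chars_in_quartet=1 acc=0x23 bytes_emitted=0
After char 1 ('4'=56): chars_in_quartet=2 acc=0x8F8 bytes_emitted=0
After char 2 ('w'=48): chars_in_quartet=3 acc=0x23E30 bytes_emitted=0
After char 3 ('u'=46): chars_in_quartet=4 acc=0x8F8C2E -> emit 8F 8C 2E, reset; bytes_emitted=3
After char 4 ('m'=38): chars_in_quartet=1 acc=0x26 bytes_emitted=3
After char 5 ('A'=0): chars_in_quartet=2 acc=0x980 bytes_emitted=3
Padding '==': partial quartet acc=0x980 -> emit 98; bytes_emitted=4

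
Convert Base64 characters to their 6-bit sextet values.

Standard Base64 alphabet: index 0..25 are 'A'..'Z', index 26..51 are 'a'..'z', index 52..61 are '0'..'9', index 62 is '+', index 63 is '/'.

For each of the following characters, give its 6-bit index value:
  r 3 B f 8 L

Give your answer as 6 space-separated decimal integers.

'r': a..z range, 26 + ord('r') − ord('a') = 43
'3': 0..9 range, 52 + ord('3') − ord('0') = 55
'B': A..Z range, ord('B') − ord('A') = 1
'f': a..z range, 26 + ord('f') − ord('a') = 31
'8': 0..9 range, 52 + ord('8') − ord('0') = 60
'L': A..Z range, ord('L') − ord('A') = 11

Answer: 43 55 1 31 60 11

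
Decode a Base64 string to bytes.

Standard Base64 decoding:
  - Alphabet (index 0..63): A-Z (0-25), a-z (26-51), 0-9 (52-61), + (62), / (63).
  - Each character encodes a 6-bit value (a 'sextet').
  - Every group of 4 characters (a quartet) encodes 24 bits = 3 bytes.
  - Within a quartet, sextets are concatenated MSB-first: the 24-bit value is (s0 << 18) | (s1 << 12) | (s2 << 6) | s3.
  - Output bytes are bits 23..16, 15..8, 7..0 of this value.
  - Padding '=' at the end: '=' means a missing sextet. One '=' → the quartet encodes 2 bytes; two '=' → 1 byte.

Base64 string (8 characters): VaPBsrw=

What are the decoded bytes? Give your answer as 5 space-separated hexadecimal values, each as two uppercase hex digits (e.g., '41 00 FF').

Answer: 55 A3 C1 B2 BC

Derivation:
After char 0 ('V'=21): chars_in_quartet=1 acc=0x15 bytes_emitted=0
After char 1 ('a'=26): chars_in_quartet=2 acc=0x55A bytes_emitted=0
After char 2 ('P'=15): chars_in_quartet=3 acc=0x1568F bytes_emitted=0
After char 3 ('B'=1): chars_in_quartet=4 acc=0x55A3C1 -> emit 55 A3 C1, reset; bytes_emitted=3
After char 4 ('s'=44): chars_in_quartet=1 acc=0x2C bytes_emitted=3
After char 5 ('r'=43): chars_in_quartet=2 acc=0xB2B bytes_emitted=3
After char 6 ('w'=48): chars_in_quartet=3 acc=0x2CAF0 bytes_emitted=3
Padding '=': partial quartet acc=0x2CAF0 -> emit B2 BC; bytes_emitted=5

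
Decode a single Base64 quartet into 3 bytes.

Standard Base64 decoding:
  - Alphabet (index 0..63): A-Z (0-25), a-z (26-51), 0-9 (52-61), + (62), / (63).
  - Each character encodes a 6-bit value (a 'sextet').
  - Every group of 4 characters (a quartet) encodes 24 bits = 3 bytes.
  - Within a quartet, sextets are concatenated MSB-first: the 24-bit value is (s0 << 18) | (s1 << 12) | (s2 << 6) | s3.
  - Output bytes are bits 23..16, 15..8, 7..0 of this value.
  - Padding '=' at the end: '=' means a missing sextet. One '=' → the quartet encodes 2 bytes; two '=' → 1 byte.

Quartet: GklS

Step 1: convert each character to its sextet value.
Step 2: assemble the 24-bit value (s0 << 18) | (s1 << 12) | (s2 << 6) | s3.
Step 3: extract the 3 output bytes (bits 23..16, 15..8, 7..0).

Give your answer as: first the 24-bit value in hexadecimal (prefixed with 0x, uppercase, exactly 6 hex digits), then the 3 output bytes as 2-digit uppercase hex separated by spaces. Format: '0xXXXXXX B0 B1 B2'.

Sextets: G=6, k=36, l=37, S=18
24-bit: (6<<18) | (36<<12) | (37<<6) | 18
      = 0x180000 | 0x024000 | 0x000940 | 0x000012
      = 0x1A4952
Bytes: (v>>16)&0xFF=1A, (v>>8)&0xFF=49, v&0xFF=52

Answer: 0x1A4952 1A 49 52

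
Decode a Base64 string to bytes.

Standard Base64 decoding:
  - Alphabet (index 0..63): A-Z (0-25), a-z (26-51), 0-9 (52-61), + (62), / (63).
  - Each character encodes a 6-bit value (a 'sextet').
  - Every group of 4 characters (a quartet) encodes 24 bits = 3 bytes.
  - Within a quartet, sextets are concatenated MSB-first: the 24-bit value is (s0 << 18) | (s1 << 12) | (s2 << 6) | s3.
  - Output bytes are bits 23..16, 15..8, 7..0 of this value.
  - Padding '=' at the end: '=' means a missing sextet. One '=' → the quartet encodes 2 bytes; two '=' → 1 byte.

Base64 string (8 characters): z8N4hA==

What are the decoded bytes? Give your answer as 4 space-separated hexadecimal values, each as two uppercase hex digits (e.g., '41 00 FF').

Answer: CF C3 78 84

Derivation:
After char 0 ('z'=51): chars_in_quartet=1 acc=0x33 bytes_emitted=0
After char 1 ('8'=60): chars_in_quartet=2 acc=0xCFC bytes_emitted=0
After char 2 ('N'=13): chars_in_quartet=3 acc=0x33F0D bytes_emitted=0
After char 3 ('4'=56): chars_in_quartet=4 acc=0xCFC378 -> emit CF C3 78, reset; bytes_emitted=3
After char 4 ('h'=33): chars_in_quartet=1 acc=0x21 bytes_emitted=3
After char 5 ('A'=0): chars_in_quartet=2 acc=0x840 bytes_emitted=3
Padding '==': partial quartet acc=0x840 -> emit 84; bytes_emitted=4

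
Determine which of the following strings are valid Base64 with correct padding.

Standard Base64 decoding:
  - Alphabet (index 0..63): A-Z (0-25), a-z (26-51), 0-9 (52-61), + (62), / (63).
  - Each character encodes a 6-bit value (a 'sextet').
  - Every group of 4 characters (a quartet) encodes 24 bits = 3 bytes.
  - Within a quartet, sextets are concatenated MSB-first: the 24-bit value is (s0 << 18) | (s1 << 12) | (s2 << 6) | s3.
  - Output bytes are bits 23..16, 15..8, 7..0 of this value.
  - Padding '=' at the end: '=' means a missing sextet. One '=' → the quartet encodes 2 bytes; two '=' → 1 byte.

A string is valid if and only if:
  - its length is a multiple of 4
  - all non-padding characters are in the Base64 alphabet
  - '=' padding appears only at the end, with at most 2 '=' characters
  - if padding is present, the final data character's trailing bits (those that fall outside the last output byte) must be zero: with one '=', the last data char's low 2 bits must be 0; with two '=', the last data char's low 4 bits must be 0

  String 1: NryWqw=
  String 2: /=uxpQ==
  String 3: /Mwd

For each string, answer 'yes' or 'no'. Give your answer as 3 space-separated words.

Answer: no no yes

Derivation:
String 1: 'NryWqw=' → invalid (len=7 not mult of 4)
String 2: '/=uxpQ==' → invalid (bad char(s): ['=']; '=' in middle)
String 3: '/Mwd' → valid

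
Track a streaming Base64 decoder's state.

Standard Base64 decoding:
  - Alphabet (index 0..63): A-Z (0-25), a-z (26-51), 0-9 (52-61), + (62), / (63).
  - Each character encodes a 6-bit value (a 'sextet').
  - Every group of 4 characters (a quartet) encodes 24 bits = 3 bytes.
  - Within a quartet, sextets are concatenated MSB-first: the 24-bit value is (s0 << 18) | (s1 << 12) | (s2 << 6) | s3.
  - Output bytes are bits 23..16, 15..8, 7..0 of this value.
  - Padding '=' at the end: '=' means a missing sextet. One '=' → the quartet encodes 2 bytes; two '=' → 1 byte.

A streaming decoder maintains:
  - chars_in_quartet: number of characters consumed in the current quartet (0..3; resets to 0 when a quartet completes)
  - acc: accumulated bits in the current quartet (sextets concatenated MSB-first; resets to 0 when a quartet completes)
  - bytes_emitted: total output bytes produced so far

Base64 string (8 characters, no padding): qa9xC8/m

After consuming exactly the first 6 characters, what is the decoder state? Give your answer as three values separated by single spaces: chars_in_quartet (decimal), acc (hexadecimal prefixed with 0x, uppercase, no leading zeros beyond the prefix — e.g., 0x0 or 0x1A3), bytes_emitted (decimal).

Answer: 2 0xBC 3

Derivation:
After char 0 ('q'=42): chars_in_quartet=1 acc=0x2A bytes_emitted=0
After char 1 ('a'=26): chars_in_quartet=2 acc=0xA9A bytes_emitted=0
After char 2 ('9'=61): chars_in_quartet=3 acc=0x2A6BD bytes_emitted=0
After char 3 ('x'=49): chars_in_quartet=4 acc=0xA9AF71 -> emit A9 AF 71, reset; bytes_emitted=3
After char 4 ('C'=2): chars_in_quartet=1 acc=0x2 bytes_emitted=3
After char 5 ('8'=60): chars_in_quartet=2 acc=0xBC bytes_emitted=3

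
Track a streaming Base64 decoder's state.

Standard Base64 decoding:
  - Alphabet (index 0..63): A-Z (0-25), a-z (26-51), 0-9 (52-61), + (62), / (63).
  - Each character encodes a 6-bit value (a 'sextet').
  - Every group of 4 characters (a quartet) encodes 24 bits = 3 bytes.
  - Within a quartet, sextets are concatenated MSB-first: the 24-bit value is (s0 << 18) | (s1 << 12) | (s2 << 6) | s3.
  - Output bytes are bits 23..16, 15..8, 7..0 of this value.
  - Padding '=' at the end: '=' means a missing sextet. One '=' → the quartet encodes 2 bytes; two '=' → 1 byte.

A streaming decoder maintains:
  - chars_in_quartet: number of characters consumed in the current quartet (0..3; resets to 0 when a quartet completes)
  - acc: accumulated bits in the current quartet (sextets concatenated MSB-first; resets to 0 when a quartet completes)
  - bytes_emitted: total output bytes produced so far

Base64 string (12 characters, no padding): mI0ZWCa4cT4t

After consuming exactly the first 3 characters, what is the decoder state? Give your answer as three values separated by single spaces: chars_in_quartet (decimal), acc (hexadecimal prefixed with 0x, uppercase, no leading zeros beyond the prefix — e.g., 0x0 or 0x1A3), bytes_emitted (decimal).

Answer: 3 0x26234 0

Derivation:
After char 0 ('m'=38): chars_in_quartet=1 acc=0x26 bytes_emitted=0
After char 1 ('I'=8): chars_in_quartet=2 acc=0x988 bytes_emitted=0
After char 2 ('0'=52): chars_in_quartet=3 acc=0x26234 bytes_emitted=0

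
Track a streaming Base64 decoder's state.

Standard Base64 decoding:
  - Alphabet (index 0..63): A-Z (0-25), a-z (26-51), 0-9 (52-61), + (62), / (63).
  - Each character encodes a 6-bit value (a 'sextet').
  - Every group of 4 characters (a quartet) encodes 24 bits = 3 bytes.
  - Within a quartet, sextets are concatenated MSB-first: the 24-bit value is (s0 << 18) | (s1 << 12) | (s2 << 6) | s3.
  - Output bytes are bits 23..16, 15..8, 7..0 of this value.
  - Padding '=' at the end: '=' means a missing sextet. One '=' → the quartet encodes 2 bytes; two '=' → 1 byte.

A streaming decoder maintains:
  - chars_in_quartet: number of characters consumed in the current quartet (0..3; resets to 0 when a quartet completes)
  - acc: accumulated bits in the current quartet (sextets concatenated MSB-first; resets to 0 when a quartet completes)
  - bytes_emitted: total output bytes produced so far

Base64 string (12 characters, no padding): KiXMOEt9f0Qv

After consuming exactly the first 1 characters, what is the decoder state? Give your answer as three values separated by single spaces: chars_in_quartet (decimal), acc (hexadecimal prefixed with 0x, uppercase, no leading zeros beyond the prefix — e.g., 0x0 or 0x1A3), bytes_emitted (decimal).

Answer: 1 0xA 0

Derivation:
After char 0 ('K'=10): chars_in_quartet=1 acc=0xA bytes_emitted=0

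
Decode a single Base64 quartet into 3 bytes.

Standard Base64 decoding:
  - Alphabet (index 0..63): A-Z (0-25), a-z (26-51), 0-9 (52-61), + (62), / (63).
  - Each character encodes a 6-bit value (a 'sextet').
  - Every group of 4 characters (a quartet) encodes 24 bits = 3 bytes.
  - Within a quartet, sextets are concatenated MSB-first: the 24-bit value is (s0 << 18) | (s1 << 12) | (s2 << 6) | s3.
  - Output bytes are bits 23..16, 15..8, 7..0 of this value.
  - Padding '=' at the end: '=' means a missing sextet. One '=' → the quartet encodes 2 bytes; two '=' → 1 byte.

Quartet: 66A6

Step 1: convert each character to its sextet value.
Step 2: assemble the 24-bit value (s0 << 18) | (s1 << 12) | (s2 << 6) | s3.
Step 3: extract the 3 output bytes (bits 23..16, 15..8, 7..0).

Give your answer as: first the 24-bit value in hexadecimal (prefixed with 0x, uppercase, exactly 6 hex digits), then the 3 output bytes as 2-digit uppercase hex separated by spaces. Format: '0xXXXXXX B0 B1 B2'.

Sextets: 6=58, 6=58, A=0, 6=58
24-bit: (58<<18) | (58<<12) | (0<<6) | 58
      = 0xE80000 | 0x03A000 | 0x000000 | 0x00003A
      = 0xEBA03A
Bytes: (v>>16)&0xFF=EB, (v>>8)&0xFF=A0, v&0xFF=3A

Answer: 0xEBA03A EB A0 3A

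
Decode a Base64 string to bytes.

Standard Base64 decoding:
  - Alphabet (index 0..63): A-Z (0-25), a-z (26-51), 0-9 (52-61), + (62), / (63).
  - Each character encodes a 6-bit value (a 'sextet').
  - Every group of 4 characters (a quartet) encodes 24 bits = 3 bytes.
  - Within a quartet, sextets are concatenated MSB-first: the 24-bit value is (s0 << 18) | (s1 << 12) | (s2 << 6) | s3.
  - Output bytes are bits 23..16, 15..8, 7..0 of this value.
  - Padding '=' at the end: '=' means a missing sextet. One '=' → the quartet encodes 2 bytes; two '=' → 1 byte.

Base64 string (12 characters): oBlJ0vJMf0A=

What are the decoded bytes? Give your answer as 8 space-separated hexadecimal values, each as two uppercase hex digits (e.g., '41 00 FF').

Answer: A0 19 49 D2 F2 4C 7F 40

Derivation:
After char 0 ('o'=40): chars_in_quartet=1 acc=0x28 bytes_emitted=0
After char 1 ('B'=1): chars_in_quartet=2 acc=0xA01 bytes_emitted=0
After char 2 ('l'=37): chars_in_quartet=3 acc=0x28065 bytes_emitted=0
After char 3 ('J'=9): chars_in_quartet=4 acc=0xA01949 -> emit A0 19 49, reset; bytes_emitted=3
After char 4 ('0'=52): chars_in_quartet=1 acc=0x34 bytes_emitted=3
After char 5 ('v'=47): chars_in_quartet=2 acc=0xD2F bytes_emitted=3
After char 6 ('J'=9): chars_in_quartet=3 acc=0x34BC9 bytes_emitted=3
After char 7 ('M'=12): chars_in_quartet=4 acc=0xD2F24C -> emit D2 F2 4C, reset; bytes_emitted=6
After char 8 ('f'=31): chars_in_quartet=1 acc=0x1F bytes_emitted=6
After char 9 ('0'=52): chars_in_quartet=2 acc=0x7F4 bytes_emitted=6
After char 10 ('A'=0): chars_in_quartet=3 acc=0x1FD00 bytes_emitted=6
Padding '=': partial quartet acc=0x1FD00 -> emit 7F 40; bytes_emitted=8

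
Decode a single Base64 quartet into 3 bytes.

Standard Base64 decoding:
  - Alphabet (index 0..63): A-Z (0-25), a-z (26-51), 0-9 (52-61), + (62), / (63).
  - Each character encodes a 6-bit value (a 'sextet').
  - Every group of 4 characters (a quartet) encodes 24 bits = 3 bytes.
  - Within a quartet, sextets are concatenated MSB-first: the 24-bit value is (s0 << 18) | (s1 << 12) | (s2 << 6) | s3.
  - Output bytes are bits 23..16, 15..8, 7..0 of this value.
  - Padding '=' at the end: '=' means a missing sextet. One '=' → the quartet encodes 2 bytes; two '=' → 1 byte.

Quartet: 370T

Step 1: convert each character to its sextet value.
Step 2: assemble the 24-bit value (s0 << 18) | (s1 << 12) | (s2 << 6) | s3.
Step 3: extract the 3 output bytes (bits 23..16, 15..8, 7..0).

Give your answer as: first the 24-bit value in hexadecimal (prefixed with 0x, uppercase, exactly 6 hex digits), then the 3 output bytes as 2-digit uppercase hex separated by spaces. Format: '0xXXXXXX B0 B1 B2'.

Answer: 0xDFBD13 DF BD 13

Derivation:
Sextets: 3=55, 7=59, 0=52, T=19
24-bit: (55<<18) | (59<<12) | (52<<6) | 19
      = 0xDC0000 | 0x03B000 | 0x000D00 | 0x000013
      = 0xDFBD13
Bytes: (v>>16)&0xFF=DF, (v>>8)&0xFF=BD, v&0xFF=13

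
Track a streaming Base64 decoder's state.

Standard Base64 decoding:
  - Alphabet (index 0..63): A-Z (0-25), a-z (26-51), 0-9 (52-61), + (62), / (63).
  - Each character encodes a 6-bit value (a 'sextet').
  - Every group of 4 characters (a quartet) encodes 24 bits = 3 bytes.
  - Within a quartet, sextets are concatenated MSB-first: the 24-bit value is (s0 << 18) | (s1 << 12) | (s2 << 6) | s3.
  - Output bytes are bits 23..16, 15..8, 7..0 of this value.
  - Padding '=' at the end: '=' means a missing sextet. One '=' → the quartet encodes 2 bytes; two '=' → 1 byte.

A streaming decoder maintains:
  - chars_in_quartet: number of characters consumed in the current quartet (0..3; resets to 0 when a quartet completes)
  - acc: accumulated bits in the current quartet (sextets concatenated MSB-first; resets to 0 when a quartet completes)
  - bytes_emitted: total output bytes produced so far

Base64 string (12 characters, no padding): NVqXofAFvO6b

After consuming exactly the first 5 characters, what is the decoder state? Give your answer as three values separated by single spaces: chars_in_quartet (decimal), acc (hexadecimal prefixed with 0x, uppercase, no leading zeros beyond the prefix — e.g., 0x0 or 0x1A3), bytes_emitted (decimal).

Answer: 1 0x28 3

Derivation:
After char 0 ('N'=13): chars_in_quartet=1 acc=0xD bytes_emitted=0
After char 1 ('V'=21): chars_in_quartet=2 acc=0x355 bytes_emitted=0
After char 2 ('q'=42): chars_in_quartet=3 acc=0xD56A bytes_emitted=0
After char 3 ('X'=23): chars_in_quartet=4 acc=0x355A97 -> emit 35 5A 97, reset; bytes_emitted=3
After char 4 ('o'=40): chars_in_quartet=1 acc=0x28 bytes_emitted=3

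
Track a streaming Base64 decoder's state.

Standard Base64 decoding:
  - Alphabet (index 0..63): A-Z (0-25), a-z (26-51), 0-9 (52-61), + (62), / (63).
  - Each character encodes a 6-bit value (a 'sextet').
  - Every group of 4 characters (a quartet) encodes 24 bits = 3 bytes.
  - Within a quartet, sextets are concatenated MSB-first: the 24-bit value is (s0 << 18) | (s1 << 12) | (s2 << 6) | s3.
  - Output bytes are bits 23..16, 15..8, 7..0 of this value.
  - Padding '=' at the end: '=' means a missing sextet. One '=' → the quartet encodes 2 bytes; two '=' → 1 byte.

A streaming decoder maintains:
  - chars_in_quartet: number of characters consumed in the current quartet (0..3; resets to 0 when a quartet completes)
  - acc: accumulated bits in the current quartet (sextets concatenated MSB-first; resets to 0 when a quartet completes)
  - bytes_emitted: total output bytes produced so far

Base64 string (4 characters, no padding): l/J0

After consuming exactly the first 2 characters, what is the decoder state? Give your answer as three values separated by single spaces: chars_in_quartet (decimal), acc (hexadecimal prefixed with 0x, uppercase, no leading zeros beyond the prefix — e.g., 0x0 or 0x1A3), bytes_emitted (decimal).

After char 0 ('l'=37): chars_in_quartet=1 acc=0x25 bytes_emitted=0
After char 1 ('/'=63): chars_in_quartet=2 acc=0x97F bytes_emitted=0

Answer: 2 0x97F 0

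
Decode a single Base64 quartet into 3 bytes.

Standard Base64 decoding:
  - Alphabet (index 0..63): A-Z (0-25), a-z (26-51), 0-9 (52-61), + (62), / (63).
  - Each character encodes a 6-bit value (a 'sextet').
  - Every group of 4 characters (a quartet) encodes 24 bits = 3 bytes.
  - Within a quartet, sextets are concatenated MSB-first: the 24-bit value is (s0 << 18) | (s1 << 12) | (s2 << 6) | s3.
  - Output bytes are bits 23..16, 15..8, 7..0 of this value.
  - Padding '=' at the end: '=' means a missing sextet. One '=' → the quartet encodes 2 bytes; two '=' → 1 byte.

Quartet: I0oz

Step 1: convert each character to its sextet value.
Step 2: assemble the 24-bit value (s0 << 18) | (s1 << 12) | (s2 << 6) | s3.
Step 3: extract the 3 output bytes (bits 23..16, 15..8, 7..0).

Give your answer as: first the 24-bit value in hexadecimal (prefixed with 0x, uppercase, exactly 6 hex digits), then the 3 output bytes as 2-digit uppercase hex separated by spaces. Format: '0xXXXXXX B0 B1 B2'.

Answer: 0x234A33 23 4A 33

Derivation:
Sextets: I=8, 0=52, o=40, z=51
24-bit: (8<<18) | (52<<12) | (40<<6) | 51
      = 0x200000 | 0x034000 | 0x000A00 | 0x000033
      = 0x234A33
Bytes: (v>>16)&0xFF=23, (v>>8)&0xFF=4A, v&0xFF=33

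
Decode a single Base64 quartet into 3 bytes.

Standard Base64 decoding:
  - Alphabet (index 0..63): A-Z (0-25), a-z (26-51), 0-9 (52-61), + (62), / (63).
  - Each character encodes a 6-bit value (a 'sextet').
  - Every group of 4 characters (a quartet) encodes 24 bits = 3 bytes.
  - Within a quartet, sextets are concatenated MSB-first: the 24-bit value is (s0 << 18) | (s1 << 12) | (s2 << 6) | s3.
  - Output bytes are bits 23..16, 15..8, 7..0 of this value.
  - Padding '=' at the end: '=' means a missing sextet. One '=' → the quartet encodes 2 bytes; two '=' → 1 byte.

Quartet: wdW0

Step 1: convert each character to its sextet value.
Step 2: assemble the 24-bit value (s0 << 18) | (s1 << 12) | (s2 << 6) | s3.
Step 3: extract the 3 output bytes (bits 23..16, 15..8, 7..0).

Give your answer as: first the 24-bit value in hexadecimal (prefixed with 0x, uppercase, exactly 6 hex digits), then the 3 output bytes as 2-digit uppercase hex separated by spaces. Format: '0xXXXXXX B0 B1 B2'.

Sextets: w=48, d=29, W=22, 0=52
24-bit: (48<<18) | (29<<12) | (22<<6) | 52
      = 0xC00000 | 0x01D000 | 0x000580 | 0x000034
      = 0xC1D5B4
Bytes: (v>>16)&0xFF=C1, (v>>8)&0xFF=D5, v&0xFF=B4

Answer: 0xC1D5B4 C1 D5 B4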